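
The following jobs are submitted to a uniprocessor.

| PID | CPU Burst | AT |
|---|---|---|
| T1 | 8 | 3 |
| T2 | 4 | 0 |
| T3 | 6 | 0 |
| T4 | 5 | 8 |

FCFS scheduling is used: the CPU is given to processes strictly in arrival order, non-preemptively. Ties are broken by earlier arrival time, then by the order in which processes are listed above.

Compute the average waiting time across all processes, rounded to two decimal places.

Schedule: | T2 0-4 | T3 4-10 | T1 10-18 | T4 18-23 |
Completion: T1=18  T2=4  T3=10  T4=23
Waiting times: T1=7, T2=0, T3=4, T4=10
Average waiting = (7+0+4+10) / 4 = 21/4 = 5.25

5.25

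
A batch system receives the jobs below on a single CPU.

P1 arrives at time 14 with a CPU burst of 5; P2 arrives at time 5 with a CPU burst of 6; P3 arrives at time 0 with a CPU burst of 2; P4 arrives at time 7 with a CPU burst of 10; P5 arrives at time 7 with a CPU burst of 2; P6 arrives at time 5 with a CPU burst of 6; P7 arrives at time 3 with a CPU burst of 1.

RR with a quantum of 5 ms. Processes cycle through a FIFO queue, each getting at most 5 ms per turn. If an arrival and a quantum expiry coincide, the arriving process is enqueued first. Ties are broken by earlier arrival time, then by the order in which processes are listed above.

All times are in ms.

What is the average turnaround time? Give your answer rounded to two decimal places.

14.43

Gantt: | P3 0-2 | idle 2-3 | P7 3-4 | idle 4-5 | P2 5-10 | P6 10-15 | P4 15-20 | P5 20-22 | P2 22-23 | P1 23-28 | P6 28-29 | P4 29-34 |
Completion: P1=28  P2=23  P3=2  P4=34  P5=22  P6=29  P7=4
Turnaround (C−A): P1=14  P2=18  P3=2  P4=27  P5=15  P6=24  P7=1
Turnaround times: P1=14, P2=18, P3=2, P4=27, P5=15, P6=24, P7=1
Average turnaround = (14+18+2+27+15+24+1) / 7 = 101/7 = 14.43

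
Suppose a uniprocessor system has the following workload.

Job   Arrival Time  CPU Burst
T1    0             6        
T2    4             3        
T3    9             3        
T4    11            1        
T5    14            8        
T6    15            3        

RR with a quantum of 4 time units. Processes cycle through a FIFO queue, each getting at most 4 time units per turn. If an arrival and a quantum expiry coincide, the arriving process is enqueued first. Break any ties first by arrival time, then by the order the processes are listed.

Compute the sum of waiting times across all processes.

10

Timeline: | T1 0-4 | T2 4-7 | T1 7-9 | T3 9-12 | T4 12-13 | idle 13-14 | T5 14-18 | T6 18-21 | T5 21-25 |
Completion: T1=9  T2=7  T3=12  T4=13  T5=25  T6=21
Turnaround (C−A): T1=9  T2=3  T3=3  T4=2  T5=11  T6=6
Waiting = turnaround − burst: T1=3, T2=0, T3=0, T4=1, T5=3, T6=3
Total waiting = 3 + 0 + 0 + 1 + 3 + 3 = 10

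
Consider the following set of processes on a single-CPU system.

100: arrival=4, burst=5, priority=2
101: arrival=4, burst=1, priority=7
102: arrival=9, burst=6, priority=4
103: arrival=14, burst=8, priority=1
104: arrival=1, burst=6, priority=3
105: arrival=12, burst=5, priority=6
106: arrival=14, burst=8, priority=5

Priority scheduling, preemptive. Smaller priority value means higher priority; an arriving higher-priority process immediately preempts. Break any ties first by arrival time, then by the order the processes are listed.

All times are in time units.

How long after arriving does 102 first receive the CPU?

Gantt: | idle 0-1 | 104 1-4 | 100 4-9 | 104 9-12 | 102 12-14 | 103 14-22 | 102 22-26 | 106 26-34 | 105 34-39 | 101 39-40 |
Completion: 100=9  101=40  102=26  103=22  104=12  105=39  106=34
Turnaround (C−A): 100=5  101=36  102=17  103=8  104=11  105=27  106=20
Response(102) = first start − arrival = 12 − 9 = 3

3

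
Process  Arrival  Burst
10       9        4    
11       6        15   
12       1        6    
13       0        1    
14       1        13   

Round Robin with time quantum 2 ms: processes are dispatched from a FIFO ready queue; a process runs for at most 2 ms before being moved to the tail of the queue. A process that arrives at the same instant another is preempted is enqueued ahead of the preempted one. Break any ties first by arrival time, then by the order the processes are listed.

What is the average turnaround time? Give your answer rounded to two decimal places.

18.20

Gantt: | 13 0-1 | 12 1-3 | 14 3-5 | 12 5-7 | 14 7-9 | 11 9-11 | 12 11-13 | 10 13-15 | 14 15-17 | 11 17-19 | 10 19-21 | 14 21-23 | 11 23-25 | 14 25-27 | 11 27-29 | 14 29-31 | 11 31-33 | 14 33-34 | 11 34-39 |
Completion: 10=21  11=39  12=13  13=1  14=34
Turnaround (C−A): 10=12  11=33  12=12  13=1  14=33
Turnaround times: 10=12, 11=33, 12=12, 13=1, 14=33
Average turnaround = (12+33+12+1+33) / 5 = 91/5 = 18.20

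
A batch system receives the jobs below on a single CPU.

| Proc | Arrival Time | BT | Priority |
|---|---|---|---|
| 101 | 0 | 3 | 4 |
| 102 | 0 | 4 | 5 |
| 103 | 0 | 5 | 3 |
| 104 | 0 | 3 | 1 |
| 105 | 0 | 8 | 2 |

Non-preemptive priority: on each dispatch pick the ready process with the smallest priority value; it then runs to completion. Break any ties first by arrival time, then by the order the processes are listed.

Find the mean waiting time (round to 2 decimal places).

9.80

Gantt: | 104 0-3 | 105 3-11 | 103 11-16 | 101 16-19 | 102 19-23 |
Completion: 101=19  102=23  103=16  104=3  105=11
Turnaround (C−A): 101=19  102=23  103=16  104=3  105=11
Waiting times: 101=16, 102=19, 103=11, 104=0, 105=3
Average waiting = (16+19+11+0+3) / 5 = 49/5 = 9.80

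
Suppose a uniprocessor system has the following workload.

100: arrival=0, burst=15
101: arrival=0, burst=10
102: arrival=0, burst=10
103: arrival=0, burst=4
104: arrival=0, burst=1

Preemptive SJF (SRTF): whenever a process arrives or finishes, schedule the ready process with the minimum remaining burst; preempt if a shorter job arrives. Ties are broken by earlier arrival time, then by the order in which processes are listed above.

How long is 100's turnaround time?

40

Schedule: | 104 0-1 | 103 1-5 | 101 5-15 | 102 15-25 | 100 25-40 |
Completion: 100=40  101=15  102=25  103=5  104=1
Turnaround (C−A): 100=40  101=15  102=25  103=5  104=1
Turnaround(100) = completion − arrival = 40 − 0 = 40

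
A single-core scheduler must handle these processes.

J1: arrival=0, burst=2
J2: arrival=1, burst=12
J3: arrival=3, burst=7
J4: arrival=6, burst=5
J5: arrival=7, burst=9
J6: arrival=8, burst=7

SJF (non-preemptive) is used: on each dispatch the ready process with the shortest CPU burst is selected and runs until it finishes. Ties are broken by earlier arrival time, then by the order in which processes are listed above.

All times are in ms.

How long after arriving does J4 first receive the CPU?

Schedule: | J1 0-2 | J2 2-14 | J4 14-19 | J3 19-26 | J6 26-33 | J5 33-42 |
Completion: J1=2  J2=14  J3=26  J4=19  J5=42  J6=33
Response(J4) = first start − arrival = 14 − 6 = 8

8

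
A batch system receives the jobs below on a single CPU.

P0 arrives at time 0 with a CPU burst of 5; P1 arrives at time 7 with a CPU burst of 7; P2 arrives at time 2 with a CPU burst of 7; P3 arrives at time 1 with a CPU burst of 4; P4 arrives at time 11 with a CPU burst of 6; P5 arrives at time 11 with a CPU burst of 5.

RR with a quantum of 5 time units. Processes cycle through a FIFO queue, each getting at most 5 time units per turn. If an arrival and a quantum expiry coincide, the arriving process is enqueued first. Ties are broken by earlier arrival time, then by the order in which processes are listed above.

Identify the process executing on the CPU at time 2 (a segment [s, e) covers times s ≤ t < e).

P0

Timeline: | P0 0-5 | P3 5-9 | P2 9-14 | P1 14-19 | P4 19-24 | P5 24-29 | P2 29-31 | P1 31-33 | P4 33-34 |
Completion: P0=5  P1=33  P2=31  P3=9  P4=34  P5=29
Turnaround (C−A): P0=5  P1=26  P2=29  P3=8  P4=23  P5=18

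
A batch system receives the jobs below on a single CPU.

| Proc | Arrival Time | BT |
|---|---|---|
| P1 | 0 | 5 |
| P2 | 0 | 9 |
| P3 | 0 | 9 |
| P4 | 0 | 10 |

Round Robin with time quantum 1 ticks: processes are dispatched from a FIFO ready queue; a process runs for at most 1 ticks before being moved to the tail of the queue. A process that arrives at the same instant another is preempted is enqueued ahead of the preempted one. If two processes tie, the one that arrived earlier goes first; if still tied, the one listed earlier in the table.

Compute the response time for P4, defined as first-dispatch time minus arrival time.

Timeline: | P1 0-1 | P2 1-2 | P3 2-3 | P4 3-4 | P1 4-5 | P2 5-6 | P3 6-7 | P4 7-8 | P1 8-9 | P2 9-10 | P3 10-11 | P4 11-12 | P1 12-13 | P2 13-14 | P3 14-15 | P4 15-16 | P1 16-17 | P2 17-18 | P3 18-19 | P4 19-20 | P2 20-21 | P3 21-22 | P4 22-23 | P2 23-24 | P3 24-25 | P4 25-26 | P2 26-27 | P3 27-28 | P4 28-29 | P2 29-30 | P3 30-31 | P4 31-33 |
Completion: P1=17  P2=30  P3=31  P4=33
Response(P4) = first start − arrival = 3 − 0 = 3

3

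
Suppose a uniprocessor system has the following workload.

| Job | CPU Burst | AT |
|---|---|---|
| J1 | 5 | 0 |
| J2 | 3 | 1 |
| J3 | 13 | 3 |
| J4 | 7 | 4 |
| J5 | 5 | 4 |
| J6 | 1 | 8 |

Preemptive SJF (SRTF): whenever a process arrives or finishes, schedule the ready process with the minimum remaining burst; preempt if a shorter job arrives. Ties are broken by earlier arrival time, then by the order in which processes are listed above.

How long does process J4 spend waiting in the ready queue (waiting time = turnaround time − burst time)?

Gantt: | J1 0-1 | J2 1-4 | J1 4-8 | J6 8-9 | J5 9-14 | J4 14-21 | J3 21-34 |
Completion: J1=8  J2=4  J3=34  J4=21  J5=14  J6=9
Waiting(J4) = turnaround − burst = 17 − 7 = 10

10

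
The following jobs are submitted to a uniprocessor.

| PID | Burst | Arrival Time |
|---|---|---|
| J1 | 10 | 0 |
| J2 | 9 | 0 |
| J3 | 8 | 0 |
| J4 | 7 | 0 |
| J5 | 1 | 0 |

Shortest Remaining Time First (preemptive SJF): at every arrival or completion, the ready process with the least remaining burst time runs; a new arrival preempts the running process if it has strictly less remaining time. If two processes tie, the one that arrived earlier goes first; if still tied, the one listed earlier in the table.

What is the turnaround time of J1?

35

Schedule: | J5 0-1 | J4 1-8 | J3 8-16 | J2 16-25 | J1 25-35 |
Completion: J1=35  J2=25  J3=16  J4=8  J5=1
Turnaround (C−A): J1=35  J2=25  J3=16  J4=8  J5=1
Turnaround(J1) = completion − arrival = 35 − 0 = 35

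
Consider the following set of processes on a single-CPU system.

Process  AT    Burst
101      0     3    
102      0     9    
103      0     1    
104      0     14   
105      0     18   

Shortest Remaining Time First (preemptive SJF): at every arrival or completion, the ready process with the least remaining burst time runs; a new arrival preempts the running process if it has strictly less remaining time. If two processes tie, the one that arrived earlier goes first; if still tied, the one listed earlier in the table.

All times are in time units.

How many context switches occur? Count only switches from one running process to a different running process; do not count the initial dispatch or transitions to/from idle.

4

Gantt: | 103 0-1 | 101 1-4 | 102 4-13 | 104 13-27 | 105 27-45 |
Completion: 101=4  102=13  103=1  104=27  105=45
Turnaround (C−A): 101=4  102=13  103=1  104=27  105=45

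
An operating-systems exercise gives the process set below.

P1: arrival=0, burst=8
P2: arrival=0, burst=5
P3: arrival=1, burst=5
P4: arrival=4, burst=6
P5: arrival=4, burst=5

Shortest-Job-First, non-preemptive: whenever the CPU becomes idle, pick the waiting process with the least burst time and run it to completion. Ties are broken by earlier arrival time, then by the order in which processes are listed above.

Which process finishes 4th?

P4

Timeline: | P2 0-5 | P3 5-10 | P5 10-15 | P4 15-21 | P1 21-29 |
Completion: P1=29  P2=5  P3=10  P4=21  P5=15
Turnaround (C−A): P1=29  P2=5  P3=9  P4=17  P5=11
Finish order: P2 → P3 → P5 → P4 → P1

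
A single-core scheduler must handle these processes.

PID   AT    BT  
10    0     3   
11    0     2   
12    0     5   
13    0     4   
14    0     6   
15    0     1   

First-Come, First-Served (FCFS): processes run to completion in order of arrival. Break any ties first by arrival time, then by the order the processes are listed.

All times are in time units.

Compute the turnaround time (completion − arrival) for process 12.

10

Timeline: | 10 0-3 | 11 3-5 | 12 5-10 | 13 10-14 | 14 14-20 | 15 20-21 |
Completion: 10=3  11=5  12=10  13=14  14=20  15=21
Turnaround (C−A): 10=3  11=5  12=10  13=14  14=20  15=21
Turnaround(12) = completion − arrival = 10 − 0 = 10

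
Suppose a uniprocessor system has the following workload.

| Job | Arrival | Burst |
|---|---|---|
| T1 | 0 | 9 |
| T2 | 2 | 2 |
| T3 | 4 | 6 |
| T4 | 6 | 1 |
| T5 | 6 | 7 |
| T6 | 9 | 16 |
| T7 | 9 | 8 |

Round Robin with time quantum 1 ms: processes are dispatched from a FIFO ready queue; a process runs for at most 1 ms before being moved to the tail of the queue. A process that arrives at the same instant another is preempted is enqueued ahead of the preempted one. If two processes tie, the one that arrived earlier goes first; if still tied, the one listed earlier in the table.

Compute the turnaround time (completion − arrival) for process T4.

2

Timeline: | T1 0-2 | T2 2-3 | T1 3-4 | T2 4-5 | T3 5-6 | T1 6-7 | T4 7-8 | T5 8-9 | T3 9-10 | T1 10-11 | T6 11-12 | T7 12-13 | T5 13-14 | T3 14-15 | T1 15-16 | T6 16-17 | T7 17-18 | T5 18-19 | T3 19-20 | T1 20-21 | T6 21-22 | T7 22-23 | T5 23-24 | T3 24-25 | T1 25-26 | T6 26-27 | T7 27-28 | T5 28-29 | T3 29-30 | T1 30-31 | T6 31-32 | T7 32-33 | T5 33-34 | T6 34-35 | T7 35-36 | T5 36-37 | T6 37-38 | T7 38-39 | T6 39-40 | T7 40-41 | T6 41-49 |
Completion: T1=31  T2=5  T3=30  T4=8  T5=37  T6=49  T7=41
Turnaround(T4) = completion − arrival = 8 − 6 = 2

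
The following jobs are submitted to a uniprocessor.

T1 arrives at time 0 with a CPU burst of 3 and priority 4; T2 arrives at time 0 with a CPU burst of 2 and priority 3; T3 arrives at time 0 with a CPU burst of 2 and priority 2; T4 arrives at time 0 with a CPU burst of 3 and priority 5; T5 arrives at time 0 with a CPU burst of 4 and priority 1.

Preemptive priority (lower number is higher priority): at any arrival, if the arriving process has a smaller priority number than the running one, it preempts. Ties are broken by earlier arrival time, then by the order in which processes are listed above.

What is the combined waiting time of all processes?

Schedule: | T5 0-4 | T3 4-6 | T2 6-8 | T1 8-11 | T4 11-14 |
Completion: T1=11  T2=8  T3=6  T4=14  T5=4
Turnaround (C−A): T1=11  T2=8  T3=6  T4=14  T5=4
Waiting = turnaround − burst: T1=8, T2=6, T3=4, T4=11, T5=0
Total waiting = 8 + 6 + 4 + 11 + 0 = 29

29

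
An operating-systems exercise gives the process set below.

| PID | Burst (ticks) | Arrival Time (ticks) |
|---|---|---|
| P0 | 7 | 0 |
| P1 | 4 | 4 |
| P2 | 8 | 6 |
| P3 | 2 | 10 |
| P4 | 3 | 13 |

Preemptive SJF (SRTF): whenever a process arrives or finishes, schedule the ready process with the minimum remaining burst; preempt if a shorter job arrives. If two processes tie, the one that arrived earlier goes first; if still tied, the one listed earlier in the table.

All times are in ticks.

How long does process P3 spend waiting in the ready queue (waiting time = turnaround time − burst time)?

1

Gantt: | P0 0-7 | P1 7-11 | P3 11-13 | P4 13-16 | P2 16-24 |
Completion: P0=7  P1=11  P2=24  P3=13  P4=16
Waiting(P3) = turnaround − burst = 3 − 2 = 1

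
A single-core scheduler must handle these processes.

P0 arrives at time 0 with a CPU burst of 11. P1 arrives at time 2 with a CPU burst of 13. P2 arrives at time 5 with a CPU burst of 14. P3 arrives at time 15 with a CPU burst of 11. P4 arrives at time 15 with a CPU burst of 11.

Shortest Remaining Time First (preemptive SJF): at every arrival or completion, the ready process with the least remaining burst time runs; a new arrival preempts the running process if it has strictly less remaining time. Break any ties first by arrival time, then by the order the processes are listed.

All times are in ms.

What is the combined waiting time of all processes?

79

Schedule: | P0 0-11 | P1 11-24 | P3 24-35 | P4 35-46 | P2 46-60 |
Completion: P0=11  P1=24  P2=60  P3=35  P4=46
Turnaround (C−A): P0=11  P1=22  P2=55  P3=20  P4=31
Waiting = turnaround − burst: P0=0, P1=9, P2=41, P3=9, P4=20
Total waiting = 0 + 9 + 41 + 9 + 20 = 79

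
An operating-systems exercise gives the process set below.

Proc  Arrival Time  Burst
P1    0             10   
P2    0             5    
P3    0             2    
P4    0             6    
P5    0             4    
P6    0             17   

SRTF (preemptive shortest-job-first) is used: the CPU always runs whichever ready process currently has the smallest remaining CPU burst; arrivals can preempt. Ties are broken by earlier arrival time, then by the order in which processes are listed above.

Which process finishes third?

Schedule: | P3 0-2 | P5 2-6 | P2 6-11 | P4 11-17 | P1 17-27 | P6 27-44 |
Completion: P1=27  P2=11  P3=2  P4=17  P5=6  P6=44
Turnaround (C−A): P1=27  P2=11  P3=2  P4=17  P5=6  P6=44
Finish order: P3 → P5 → P2 → P4 → P1 → P6

P2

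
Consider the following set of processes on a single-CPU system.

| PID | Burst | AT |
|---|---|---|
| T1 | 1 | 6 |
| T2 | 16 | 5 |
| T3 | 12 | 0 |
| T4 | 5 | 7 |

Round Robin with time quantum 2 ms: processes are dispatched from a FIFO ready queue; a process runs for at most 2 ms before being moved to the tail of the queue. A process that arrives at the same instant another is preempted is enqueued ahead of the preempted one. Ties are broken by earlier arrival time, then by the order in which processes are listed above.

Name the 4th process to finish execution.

T2

Timeline: | T3 0-6 | T2 6-8 | T1 8-9 | T3 9-11 | T4 11-13 | T2 13-15 | T3 15-17 | T4 17-19 | T2 19-21 | T3 21-23 | T4 23-24 | T2 24-34 |
Completion: T1=9  T2=34  T3=23  T4=24
Turnaround (C−A): T1=3  T2=29  T3=23  T4=17
Finish order: T1 → T3 → T4 → T2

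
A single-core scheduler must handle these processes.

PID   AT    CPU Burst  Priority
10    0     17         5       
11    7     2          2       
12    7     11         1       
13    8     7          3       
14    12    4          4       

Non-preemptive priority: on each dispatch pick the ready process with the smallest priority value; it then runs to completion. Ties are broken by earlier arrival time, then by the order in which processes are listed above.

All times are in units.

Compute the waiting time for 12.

10

Gantt: | 10 0-17 | 12 17-28 | 11 28-30 | 13 30-37 | 14 37-41 |
Completion: 10=17  11=30  12=28  13=37  14=41
Waiting(12) = turnaround − burst = 21 − 11 = 10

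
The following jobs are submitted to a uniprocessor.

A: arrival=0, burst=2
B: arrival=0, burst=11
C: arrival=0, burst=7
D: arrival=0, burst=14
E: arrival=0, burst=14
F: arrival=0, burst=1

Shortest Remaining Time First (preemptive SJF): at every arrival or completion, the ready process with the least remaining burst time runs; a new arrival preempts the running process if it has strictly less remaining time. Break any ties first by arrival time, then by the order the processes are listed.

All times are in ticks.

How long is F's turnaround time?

1

Gantt: | F 0-1 | A 1-3 | C 3-10 | B 10-21 | D 21-35 | E 35-49 |
Completion: A=3  B=21  C=10  D=35  E=49  F=1
Turnaround(F) = completion − arrival = 1 − 0 = 1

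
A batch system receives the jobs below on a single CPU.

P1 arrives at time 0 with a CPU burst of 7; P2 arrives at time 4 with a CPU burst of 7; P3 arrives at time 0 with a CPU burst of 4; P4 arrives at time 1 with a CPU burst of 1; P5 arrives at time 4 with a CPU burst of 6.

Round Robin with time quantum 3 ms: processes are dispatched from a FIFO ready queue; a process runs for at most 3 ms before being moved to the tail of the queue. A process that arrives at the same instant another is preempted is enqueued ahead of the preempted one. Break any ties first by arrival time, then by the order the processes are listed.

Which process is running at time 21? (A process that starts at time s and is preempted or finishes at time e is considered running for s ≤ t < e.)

P5

Gantt: | P1 0-3 | P3 3-6 | P4 6-7 | P1 7-10 | P2 10-13 | P5 13-16 | P3 16-17 | P1 17-18 | P2 18-21 | P5 21-24 | P2 24-25 |
Completion: P1=18  P2=25  P3=17  P4=7  P5=24
Turnaround (C−A): P1=18  P2=21  P3=17  P4=6  P5=20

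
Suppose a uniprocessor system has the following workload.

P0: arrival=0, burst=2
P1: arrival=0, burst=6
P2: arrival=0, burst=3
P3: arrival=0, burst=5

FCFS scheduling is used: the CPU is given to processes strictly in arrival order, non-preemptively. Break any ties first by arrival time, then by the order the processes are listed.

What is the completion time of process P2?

11

Schedule: | P0 0-2 | P1 2-8 | P2 8-11 | P3 11-16 |
Completion: P0=2  P1=8  P2=11  P3=16
Turnaround (C−A): P0=2  P1=8  P2=11  P3=16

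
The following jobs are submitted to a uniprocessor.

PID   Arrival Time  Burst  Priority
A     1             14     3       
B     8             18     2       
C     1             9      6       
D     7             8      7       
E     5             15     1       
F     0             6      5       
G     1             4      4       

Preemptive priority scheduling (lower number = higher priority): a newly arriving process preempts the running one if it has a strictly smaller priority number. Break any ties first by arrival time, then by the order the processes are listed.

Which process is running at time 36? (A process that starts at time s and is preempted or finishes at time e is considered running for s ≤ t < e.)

B

Schedule: | F 0-1 | A 1-5 | E 5-20 | B 20-38 | A 38-48 | G 48-52 | F 52-57 | C 57-66 | D 66-74 |
Completion: A=48  B=38  C=66  D=74  E=20  F=57  G=52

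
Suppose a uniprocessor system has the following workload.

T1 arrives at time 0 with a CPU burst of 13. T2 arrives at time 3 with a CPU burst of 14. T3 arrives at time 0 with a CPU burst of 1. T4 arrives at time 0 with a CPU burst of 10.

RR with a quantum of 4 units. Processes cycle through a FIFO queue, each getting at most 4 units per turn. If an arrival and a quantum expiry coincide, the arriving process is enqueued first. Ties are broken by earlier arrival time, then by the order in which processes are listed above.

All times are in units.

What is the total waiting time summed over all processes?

Timeline: | T1 0-4 | T3 4-5 | T4 5-9 | T2 9-13 | T1 13-17 | T4 17-21 | T2 21-25 | T1 25-29 | T4 29-31 | T2 31-35 | T1 35-36 | T2 36-38 |
Completion: T1=36  T2=38  T3=5  T4=31
Waiting = turnaround − burst: T1=23, T2=21, T3=4, T4=21
Total waiting = 23 + 21 + 4 + 21 = 69

69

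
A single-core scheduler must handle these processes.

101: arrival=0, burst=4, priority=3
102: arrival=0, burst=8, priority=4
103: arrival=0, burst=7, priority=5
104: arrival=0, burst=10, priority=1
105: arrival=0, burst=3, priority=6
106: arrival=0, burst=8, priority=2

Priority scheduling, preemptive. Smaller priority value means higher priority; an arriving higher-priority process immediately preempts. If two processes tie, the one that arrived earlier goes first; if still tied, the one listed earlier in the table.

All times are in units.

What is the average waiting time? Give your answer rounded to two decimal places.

Timeline: | 104 0-10 | 106 10-18 | 101 18-22 | 102 22-30 | 103 30-37 | 105 37-40 |
Completion: 101=22  102=30  103=37  104=10  105=40  106=18
Waiting times: 101=18, 102=22, 103=30, 104=0, 105=37, 106=10
Average waiting = (18+22+30+0+37+10) / 6 = 117/6 = 19.50

19.50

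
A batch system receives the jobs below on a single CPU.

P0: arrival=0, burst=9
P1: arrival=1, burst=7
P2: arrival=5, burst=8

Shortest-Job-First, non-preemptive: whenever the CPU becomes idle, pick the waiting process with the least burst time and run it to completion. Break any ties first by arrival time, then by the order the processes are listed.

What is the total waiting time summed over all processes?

Timeline: | P0 0-9 | P1 9-16 | P2 16-24 |
Completion: P0=9  P1=16  P2=24
Turnaround (C−A): P0=9  P1=15  P2=19
Waiting = turnaround − burst: P0=0, P1=8, P2=11
Total waiting = 0 + 8 + 11 = 19

19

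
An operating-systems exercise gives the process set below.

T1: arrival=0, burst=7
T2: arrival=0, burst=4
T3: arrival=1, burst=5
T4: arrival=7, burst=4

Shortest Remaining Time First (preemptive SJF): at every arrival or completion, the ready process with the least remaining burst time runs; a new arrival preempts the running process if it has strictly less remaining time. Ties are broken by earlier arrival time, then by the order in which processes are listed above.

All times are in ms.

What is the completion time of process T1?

Schedule: | T2 0-4 | T3 4-9 | T4 9-13 | T1 13-20 |
Completion: T1=20  T2=4  T3=9  T4=13

20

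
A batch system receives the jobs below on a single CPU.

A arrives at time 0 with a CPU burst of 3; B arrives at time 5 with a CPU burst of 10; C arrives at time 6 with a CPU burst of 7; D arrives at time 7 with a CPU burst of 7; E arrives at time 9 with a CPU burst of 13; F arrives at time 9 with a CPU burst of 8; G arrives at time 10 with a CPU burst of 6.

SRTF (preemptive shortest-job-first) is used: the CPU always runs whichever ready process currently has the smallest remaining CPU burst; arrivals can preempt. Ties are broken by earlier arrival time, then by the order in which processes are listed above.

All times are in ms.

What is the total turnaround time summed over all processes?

148

Timeline: | A 0-3 | idle 3-5 | B 5-6 | C 6-13 | G 13-19 | D 19-26 | F 26-34 | B 34-43 | E 43-56 |
Completion: A=3  B=43  C=13  D=26  E=56  F=34  G=19
Turnaround = completion − arrival: A=3, B=38, C=7, D=19, E=47, F=25, G=9
Total turnaround = 3 + 38 + 7 + 19 + 47 + 25 + 9 = 148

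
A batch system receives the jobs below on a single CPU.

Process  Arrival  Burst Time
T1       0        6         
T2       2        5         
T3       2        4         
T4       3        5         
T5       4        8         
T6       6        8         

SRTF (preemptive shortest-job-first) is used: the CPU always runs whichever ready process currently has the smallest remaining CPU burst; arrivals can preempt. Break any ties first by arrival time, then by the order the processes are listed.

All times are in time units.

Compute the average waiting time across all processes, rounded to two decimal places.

10.33

Timeline: | T1 0-6 | T3 6-10 | T2 10-15 | T4 15-20 | T5 20-28 | T6 28-36 |
Completion: T1=6  T2=15  T3=10  T4=20  T5=28  T6=36
Waiting times: T1=0, T2=8, T3=4, T4=12, T5=16, T6=22
Average waiting = (0+8+4+12+16+22) / 6 = 62/6 = 10.33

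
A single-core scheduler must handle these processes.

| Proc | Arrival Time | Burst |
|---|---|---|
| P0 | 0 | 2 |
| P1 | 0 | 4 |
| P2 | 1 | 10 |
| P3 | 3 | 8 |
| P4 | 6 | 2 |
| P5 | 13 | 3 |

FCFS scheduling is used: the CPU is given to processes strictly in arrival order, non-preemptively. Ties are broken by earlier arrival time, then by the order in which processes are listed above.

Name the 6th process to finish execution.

Gantt: | P0 0-2 | P1 2-6 | P2 6-16 | P3 16-24 | P4 24-26 | P5 26-29 |
Completion: P0=2  P1=6  P2=16  P3=24  P4=26  P5=29
Turnaround (C−A): P0=2  P1=6  P2=15  P3=21  P4=20  P5=16
Finish order: P0 → P1 → P2 → P3 → P4 → P5

P5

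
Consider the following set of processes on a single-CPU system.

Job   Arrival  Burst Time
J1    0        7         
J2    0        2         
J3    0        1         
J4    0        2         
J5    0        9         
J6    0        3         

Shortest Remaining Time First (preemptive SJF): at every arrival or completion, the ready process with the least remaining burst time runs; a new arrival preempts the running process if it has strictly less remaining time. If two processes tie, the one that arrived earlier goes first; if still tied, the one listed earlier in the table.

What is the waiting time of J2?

Timeline: | J3 0-1 | J2 1-3 | J4 3-5 | J6 5-8 | J1 8-15 | J5 15-24 |
Completion: J1=15  J2=3  J3=1  J4=5  J5=24  J6=8
Waiting(J2) = turnaround − burst = 3 − 2 = 1

1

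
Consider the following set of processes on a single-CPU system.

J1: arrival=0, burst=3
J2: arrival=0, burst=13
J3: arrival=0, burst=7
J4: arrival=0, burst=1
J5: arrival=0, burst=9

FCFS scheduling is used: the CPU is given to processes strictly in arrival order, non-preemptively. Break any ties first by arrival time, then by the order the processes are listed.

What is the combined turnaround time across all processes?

99

Gantt: | J1 0-3 | J2 3-16 | J3 16-23 | J4 23-24 | J5 24-33 |
Completion: J1=3  J2=16  J3=23  J4=24  J5=33
Turnaround (C−A): J1=3  J2=16  J3=23  J4=24  J5=33
Turnaround = completion − arrival: J1=3, J2=16, J3=23, J4=24, J5=33
Total turnaround = 3 + 16 + 23 + 24 + 33 = 99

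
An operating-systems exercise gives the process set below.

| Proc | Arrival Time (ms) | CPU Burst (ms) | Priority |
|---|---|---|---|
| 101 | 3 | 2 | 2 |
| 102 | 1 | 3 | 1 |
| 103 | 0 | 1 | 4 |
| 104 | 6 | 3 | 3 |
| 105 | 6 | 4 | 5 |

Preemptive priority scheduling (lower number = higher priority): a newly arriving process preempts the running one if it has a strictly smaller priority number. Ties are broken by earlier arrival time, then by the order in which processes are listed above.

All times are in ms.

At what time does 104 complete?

Schedule: | 103 0-1 | 102 1-4 | 101 4-6 | 104 6-9 | 105 9-13 |
Completion: 101=6  102=4  103=1  104=9  105=13
Turnaround (C−A): 101=3  102=3  103=1  104=3  105=7

9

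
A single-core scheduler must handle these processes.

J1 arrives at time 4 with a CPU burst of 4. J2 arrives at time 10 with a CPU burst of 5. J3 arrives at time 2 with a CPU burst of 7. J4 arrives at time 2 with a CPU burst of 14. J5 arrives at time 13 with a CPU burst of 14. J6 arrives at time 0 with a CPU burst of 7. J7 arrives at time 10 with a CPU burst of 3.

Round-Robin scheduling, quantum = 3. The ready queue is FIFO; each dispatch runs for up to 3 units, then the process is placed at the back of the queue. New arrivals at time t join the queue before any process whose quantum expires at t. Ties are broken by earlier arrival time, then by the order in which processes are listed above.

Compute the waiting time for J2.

Timeline: | J6 0-3 | J3 3-6 | J4 6-9 | J6 9-12 | J1 12-15 | J3 15-18 | J4 18-21 | J2 21-24 | J7 24-27 | J6 27-28 | J5 28-31 | J1 31-32 | J3 32-33 | J4 33-36 | J2 36-38 | J5 38-41 | J4 41-44 | J5 44-47 | J4 47-49 | J5 49-54 |
Completion: J1=32  J2=38  J3=33  J4=49  J5=54  J6=28  J7=27
Turnaround (C−A): J1=28  J2=28  J3=31  J4=47  J5=41  J6=28  J7=17
Waiting(J2) = turnaround − burst = 28 − 5 = 23

23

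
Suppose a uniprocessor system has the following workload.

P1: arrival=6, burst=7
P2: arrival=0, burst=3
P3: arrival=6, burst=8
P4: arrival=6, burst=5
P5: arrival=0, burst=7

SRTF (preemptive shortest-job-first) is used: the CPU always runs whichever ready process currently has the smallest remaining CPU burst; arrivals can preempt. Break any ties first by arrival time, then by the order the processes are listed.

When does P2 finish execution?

3

Timeline: | P2 0-3 | P5 3-10 | P4 10-15 | P1 15-22 | P3 22-30 |
Completion: P1=22  P2=3  P3=30  P4=15  P5=10
Turnaround (C−A): P1=16  P2=3  P3=24  P4=9  P5=10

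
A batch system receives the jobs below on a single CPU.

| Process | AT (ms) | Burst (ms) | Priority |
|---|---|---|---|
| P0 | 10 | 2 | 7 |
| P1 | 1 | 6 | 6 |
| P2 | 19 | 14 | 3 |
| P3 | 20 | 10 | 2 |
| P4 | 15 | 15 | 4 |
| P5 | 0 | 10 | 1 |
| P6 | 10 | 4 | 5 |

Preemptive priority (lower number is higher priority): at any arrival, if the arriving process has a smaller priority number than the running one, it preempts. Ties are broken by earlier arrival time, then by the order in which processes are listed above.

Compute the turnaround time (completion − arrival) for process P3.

Timeline: | P5 0-10 | P6 10-14 | P1 14-15 | P4 15-19 | P2 19-20 | P3 20-30 | P2 30-43 | P4 43-54 | P1 54-59 | P0 59-61 |
Completion: P0=61  P1=59  P2=43  P3=30  P4=54  P5=10  P6=14
Turnaround (C−A): P0=51  P1=58  P2=24  P3=10  P4=39  P5=10  P6=4
Turnaround(P3) = completion − arrival = 30 − 20 = 10

10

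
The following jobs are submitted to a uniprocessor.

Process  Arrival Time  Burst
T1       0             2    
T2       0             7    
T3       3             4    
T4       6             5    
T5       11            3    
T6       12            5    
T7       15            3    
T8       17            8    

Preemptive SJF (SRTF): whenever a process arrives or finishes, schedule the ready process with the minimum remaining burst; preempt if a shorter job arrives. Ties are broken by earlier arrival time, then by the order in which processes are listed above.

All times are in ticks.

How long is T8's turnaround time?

20

Timeline: | T1 0-2 | T2 2-3 | T3 3-7 | T4 7-12 | T5 12-15 | T7 15-18 | T6 18-23 | T2 23-29 | T8 29-37 |
Completion: T1=2  T2=29  T3=7  T4=12  T5=15  T6=23  T7=18  T8=37
Turnaround(T8) = completion − arrival = 37 − 17 = 20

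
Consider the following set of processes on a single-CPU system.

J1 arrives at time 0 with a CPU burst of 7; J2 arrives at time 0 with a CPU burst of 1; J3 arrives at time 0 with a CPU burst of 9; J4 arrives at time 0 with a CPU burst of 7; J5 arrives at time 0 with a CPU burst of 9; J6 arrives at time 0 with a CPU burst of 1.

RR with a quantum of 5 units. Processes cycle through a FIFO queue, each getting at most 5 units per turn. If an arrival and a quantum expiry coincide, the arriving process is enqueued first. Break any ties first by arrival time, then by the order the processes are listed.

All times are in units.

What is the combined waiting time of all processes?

110

Gantt: | J1 0-5 | J2 5-6 | J3 6-11 | J4 11-16 | J5 16-21 | J6 21-22 | J1 22-24 | J3 24-28 | J4 28-30 | J5 30-34 |
Completion: J1=24  J2=6  J3=28  J4=30  J5=34  J6=22
Turnaround (C−A): J1=24  J2=6  J3=28  J4=30  J5=34  J6=22
Waiting = turnaround − burst: J1=17, J2=5, J3=19, J4=23, J5=25, J6=21
Total waiting = 17 + 5 + 19 + 23 + 25 + 21 = 110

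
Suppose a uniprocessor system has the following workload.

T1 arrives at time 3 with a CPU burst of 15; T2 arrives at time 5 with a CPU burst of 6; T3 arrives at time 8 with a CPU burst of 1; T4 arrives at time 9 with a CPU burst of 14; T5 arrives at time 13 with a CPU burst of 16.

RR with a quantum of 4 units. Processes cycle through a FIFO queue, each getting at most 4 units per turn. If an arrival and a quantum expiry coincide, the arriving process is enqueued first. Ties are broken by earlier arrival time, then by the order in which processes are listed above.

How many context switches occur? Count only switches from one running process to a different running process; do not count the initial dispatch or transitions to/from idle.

14

Timeline: | idle 0-3 | T1 3-7 | T2 7-11 | T1 11-15 | T3 15-16 | T4 16-20 | T2 20-22 | T5 22-26 | T1 26-30 | T4 30-34 | T5 34-38 | T1 38-41 | T4 41-45 | T5 45-49 | T4 49-51 | T5 51-55 |
Completion: T1=41  T2=22  T3=16  T4=51  T5=55
Turnaround (C−A): T1=38  T2=17  T3=8  T4=42  T5=42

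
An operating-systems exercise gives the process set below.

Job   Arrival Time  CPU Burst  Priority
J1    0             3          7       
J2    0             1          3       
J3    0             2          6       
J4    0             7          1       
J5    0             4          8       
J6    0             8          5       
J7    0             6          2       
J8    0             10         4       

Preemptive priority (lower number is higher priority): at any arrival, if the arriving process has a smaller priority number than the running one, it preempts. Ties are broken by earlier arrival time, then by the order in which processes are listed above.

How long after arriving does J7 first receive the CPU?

Schedule: | J4 0-7 | J7 7-13 | J2 13-14 | J8 14-24 | J6 24-32 | J3 32-34 | J1 34-37 | J5 37-41 |
Completion: J1=37  J2=14  J3=34  J4=7  J5=41  J6=32  J7=13  J8=24
Turnaround (C−A): J1=37  J2=14  J3=34  J4=7  J5=41  J6=32  J7=13  J8=24
Response(J7) = first start − arrival = 7 − 0 = 7

7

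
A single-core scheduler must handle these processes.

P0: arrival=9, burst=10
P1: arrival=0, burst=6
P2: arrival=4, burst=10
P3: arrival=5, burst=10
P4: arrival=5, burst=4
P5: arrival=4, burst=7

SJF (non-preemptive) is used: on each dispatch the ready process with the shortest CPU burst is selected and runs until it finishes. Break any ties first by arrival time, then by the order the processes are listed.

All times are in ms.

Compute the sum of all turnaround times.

117

Gantt: | P1 0-6 | P4 6-10 | P5 10-17 | P2 17-27 | P3 27-37 | P0 37-47 |
Completion: P0=47  P1=6  P2=27  P3=37  P4=10  P5=17
Turnaround (C−A): P0=38  P1=6  P2=23  P3=32  P4=5  P5=13
Turnaround = completion − arrival: P0=38, P1=6, P2=23, P3=32, P4=5, P5=13
Total turnaround = 38 + 6 + 23 + 32 + 5 + 13 = 117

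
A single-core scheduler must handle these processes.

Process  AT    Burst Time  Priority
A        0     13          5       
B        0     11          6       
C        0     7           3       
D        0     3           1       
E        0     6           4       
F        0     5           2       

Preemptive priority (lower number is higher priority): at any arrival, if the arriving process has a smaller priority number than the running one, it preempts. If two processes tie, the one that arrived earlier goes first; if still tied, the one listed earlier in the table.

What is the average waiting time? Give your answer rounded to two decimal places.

13.50

Schedule: | D 0-3 | F 3-8 | C 8-15 | E 15-21 | A 21-34 | B 34-45 |
Completion: A=34  B=45  C=15  D=3  E=21  F=8
Turnaround (C−A): A=34  B=45  C=15  D=3  E=21  F=8
Waiting times: A=21, B=34, C=8, D=0, E=15, F=3
Average waiting = (21+34+8+0+15+3) / 6 = 81/6 = 13.50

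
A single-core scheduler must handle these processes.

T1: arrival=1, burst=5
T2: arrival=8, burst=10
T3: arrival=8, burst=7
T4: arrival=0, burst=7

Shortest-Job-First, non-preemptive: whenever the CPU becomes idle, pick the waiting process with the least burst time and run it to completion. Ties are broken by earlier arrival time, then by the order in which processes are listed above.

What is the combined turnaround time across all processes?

50

Gantt: | T4 0-7 | T1 7-12 | T3 12-19 | T2 19-29 |
Completion: T1=12  T2=29  T3=19  T4=7
Turnaround (C−A): T1=11  T2=21  T3=11  T4=7
Turnaround = completion − arrival: T1=11, T2=21, T3=11, T4=7
Total turnaround = 11 + 21 + 11 + 7 = 50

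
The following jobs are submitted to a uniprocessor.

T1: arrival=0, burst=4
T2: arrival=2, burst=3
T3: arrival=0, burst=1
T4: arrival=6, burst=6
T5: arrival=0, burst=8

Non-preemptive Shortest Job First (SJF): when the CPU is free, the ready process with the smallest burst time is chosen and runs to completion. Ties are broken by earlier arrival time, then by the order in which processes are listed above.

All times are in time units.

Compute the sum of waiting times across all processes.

20

Schedule: | T3 0-1 | T1 1-5 | T2 5-8 | T4 8-14 | T5 14-22 |
Completion: T1=5  T2=8  T3=1  T4=14  T5=22
Waiting = turnaround − burst: T1=1, T2=3, T3=0, T4=2, T5=14
Total waiting = 1 + 3 + 0 + 2 + 14 = 20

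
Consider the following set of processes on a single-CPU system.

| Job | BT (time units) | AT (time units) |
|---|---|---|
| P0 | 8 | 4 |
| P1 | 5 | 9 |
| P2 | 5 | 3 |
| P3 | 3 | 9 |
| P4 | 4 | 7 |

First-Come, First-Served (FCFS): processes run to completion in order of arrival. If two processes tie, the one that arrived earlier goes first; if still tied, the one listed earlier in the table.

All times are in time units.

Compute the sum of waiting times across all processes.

40

Schedule: | idle 0-3 | P2 3-8 | P0 8-16 | P4 16-20 | P1 20-25 | P3 25-28 |
Completion: P0=16  P1=25  P2=8  P3=28  P4=20
Turnaround (C−A): P0=12  P1=16  P2=5  P3=19  P4=13
Waiting = turnaround − burst: P0=4, P1=11, P2=0, P3=16, P4=9
Total waiting = 4 + 11 + 0 + 16 + 9 = 40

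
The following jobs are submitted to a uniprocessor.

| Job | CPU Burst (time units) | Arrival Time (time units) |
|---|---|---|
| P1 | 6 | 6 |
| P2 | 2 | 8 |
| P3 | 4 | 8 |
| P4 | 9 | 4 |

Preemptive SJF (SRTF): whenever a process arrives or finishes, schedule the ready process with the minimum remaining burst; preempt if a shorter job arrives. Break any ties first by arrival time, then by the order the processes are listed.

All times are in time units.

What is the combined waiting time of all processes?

20

Timeline: | idle 0-4 | P4 4-6 | P1 6-8 | P2 8-10 | P1 10-14 | P3 14-18 | P4 18-25 |
Completion: P1=14  P2=10  P3=18  P4=25
Turnaround (C−A): P1=8  P2=2  P3=10  P4=21
Waiting = turnaround − burst: P1=2, P2=0, P3=6, P4=12
Total waiting = 2 + 0 + 6 + 12 = 20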